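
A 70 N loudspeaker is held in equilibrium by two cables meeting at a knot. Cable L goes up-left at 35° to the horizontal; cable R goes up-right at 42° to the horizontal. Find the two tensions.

T_L = 53.39 N, T_R = 58.85 N

ΣF_x = 0: −T_L·cos35° + T_R·cos42° = 0 → T_R = 1.10228·T_L.
ΣF_y = 0: T_L·sin35° + T_R·sin42° = 70.
Substitute: T_L·(0.573576 + 1.10228·0.669131) = 70 → T_L = 53.3884 ≈ 53.39 N.
Then T_R = 1.10228 × 53.3884 = 58.85 N.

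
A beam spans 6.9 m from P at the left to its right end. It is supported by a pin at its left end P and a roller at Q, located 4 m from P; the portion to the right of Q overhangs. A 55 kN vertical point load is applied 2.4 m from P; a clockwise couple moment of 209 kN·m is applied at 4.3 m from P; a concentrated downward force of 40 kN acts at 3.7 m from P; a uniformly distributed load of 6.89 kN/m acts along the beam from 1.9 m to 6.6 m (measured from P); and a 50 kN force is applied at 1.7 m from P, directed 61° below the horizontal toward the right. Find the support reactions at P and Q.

P_x = -24.24 kN, P_y = -4.129 kN, Q_y = 175.2 kN

Resultant of the distributed load: 6.89 × 4.7 = 32.383 kN at 4.25 m from P.
Moments about P: Q_y·4 − 55·2.4 − 209 − 40·3.7 − (6.89·4.7)·4.25 − 50·sin61°·1.7 = 0 → Q_y = 700.97/4 = 175.243 ≈ 175.2 kN.
ΣF_y = 0: P_y + 175.243 − 55 − 40 − 6.89·4.7 − 50·sin61° = 0 → P_y = -4.129 kN.
ΣF_x = 0: P_x + 50·cos61° = 0 → P_x = -24.24 kN.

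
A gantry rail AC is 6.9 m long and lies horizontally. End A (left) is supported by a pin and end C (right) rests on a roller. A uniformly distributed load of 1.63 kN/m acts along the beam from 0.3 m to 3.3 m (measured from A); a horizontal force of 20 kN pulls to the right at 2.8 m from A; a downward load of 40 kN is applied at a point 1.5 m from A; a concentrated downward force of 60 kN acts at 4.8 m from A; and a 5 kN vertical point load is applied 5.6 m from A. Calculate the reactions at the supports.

Resultant of the distributed load: 1.63 × 3 = 4.89 kN at 1.8 m from A.
ΣM about A: C_y·6.9 − (1.63·3)·1.8 − 40·1.5 − 60·4.8 − 5·5.6 = 0 → C_y = 384.802/6.9 = 55.7684 ≈ 55.77 kN.
ΣF_y = 0: A_y + 55.7684 − 1.63·3 − 40 − 60 − 5 = 0 → A_y = 54.12 kN.
ΣF_x = 0: A_x + 20 = 0 → A_x = -20.00 kN.

A_x = -20.00 kN, A_y = 54.12 kN, C_y = 55.77 kN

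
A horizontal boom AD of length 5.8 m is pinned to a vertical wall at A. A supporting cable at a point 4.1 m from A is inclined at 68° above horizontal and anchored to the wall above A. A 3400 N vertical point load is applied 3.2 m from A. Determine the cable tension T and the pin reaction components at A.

ΣM about A: T·sin68°·4.1 − 3400·3.2 = 0 → T = 10880/(4.1·0.927184) = 2862.06 ≈ 2862 N.
ΣF_x = 0: A_x − T·cos68° = 0 → A_x = 2862.06 × 0.374607 = 1072 N.
ΣF_y = 0: A_y + T·sin68° − 3400 = 0 → A_y = 3400 − 2862.06 × 0.927184 = 746.3 N.

T = 2862 N, A_x = 1072 N, A_y = 746.3 N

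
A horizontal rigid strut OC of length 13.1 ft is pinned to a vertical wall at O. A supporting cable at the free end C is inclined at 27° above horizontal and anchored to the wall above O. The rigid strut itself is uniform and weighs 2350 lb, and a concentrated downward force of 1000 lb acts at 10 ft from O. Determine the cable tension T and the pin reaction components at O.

ΣM about O: T·sin27°·13.1 − 2350·6.55 − 1000·10 = 0 → T = 25392.5/(13.1·0.45399) = 4269.61 ≈ 4270 lb.
ΣF_x = 0: O_x − T·cos27° = 0 → O_x = 4269.61 × 0.891007 = 3804 lb.
ΣF_y = 0: O_y + T·sin27° − 2350 − 1000 = 0 → O_y = 3350 − 4269.61 × 0.45399 = 1412 lb.

T = 4270 lb, O_x = 3804 lb, O_y = 1412 lb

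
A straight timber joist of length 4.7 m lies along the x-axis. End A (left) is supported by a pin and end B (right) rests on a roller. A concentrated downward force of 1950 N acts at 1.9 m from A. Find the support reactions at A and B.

A_x = 0, A_y = 1162 N, B_y = 788.3 N

Moments about A: B_y·4.7 − 1950·1.9 = 0 → B_y = 3705/4.7 = 788.298 ≈ 788.3 N.
ΣF_y = 0: A_y + 788.298 − 1950 = 0 → A_y = 1162 N.
ΣF_x = 0: no horizontal applied forces, so A_x = 0.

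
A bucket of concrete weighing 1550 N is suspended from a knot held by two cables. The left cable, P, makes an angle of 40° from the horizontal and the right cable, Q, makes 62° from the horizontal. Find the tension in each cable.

T_P = 743.9 N, T_Q = 1214 N

ΣF_x = 0: −T_P·cos40° + T_Q·cos62° = 0 → T_Q = 1.63172·T_P.
ΣF_y = 0: T_P·sin40° + T_Q·sin62° = 1550.
Substitute: T_P·(0.642788 + 1.63172·0.882948) = 1550 → T_P = 743.936 ≈ 743.9 N.
Then T_Q = 1.63172 × 743.936 = 1214 N.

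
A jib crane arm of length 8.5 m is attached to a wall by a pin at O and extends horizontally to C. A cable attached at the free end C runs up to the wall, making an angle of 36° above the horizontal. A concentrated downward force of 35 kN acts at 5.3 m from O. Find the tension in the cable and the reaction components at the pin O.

ΣM about O: T·sin36°·8.5 − 35·5.3 = 0 → T = 185.5/(8.5·0.587785) = 37.1284 ≈ 37.13 kN.
ΣF_x = 0: O_x − T·cos36° = 0 → O_x = 37.1284 × 0.809017 = 30.04 kN.
ΣF_y = 0: O_y + T·sin36° − 35 = 0 → O_y = 35 − 37.1284 × 0.587785 = 13.18 kN.

T = 37.13 kN, O_x = 30.04 kN, O_y = 13.18 kN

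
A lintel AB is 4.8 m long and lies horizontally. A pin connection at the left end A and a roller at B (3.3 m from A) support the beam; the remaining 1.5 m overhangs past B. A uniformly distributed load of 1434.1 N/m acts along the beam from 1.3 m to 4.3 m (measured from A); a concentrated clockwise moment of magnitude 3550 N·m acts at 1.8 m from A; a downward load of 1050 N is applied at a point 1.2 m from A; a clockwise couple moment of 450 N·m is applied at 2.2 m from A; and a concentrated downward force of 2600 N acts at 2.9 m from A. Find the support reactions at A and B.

A_x = 0, A_y = 423.1 N, B_y = 7529 N

Resultant of the distributed load: 1434.1 × 3 = 4302.3 N at 2.8 m from A.
Taking moments about A: B_y·3.3 − (1434.1·3)·2.8 − 3550 − 1050·1.2 − 450 − 2600·2.9 = 0 → B_y = 24846.44/3.3 = 7529.22 ≈ 7529 N.
ΣF_y = 0: A_y + 7529.22 − 1434.1·3 − 1050 − 2600 = 0 → A_y = 423.1 N.
ΣF_x = 0: no horizontal applied forces, so A_x = 0.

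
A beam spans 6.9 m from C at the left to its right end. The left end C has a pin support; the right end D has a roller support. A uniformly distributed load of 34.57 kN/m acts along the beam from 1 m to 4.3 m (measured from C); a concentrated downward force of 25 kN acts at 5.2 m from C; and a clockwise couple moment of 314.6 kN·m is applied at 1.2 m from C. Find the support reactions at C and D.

Resultant of the distributed load: 34.57 × 3.3 = 114.081 kN at 2.65 m from C.
Taking moments about C: D_y·6.9 − (34.57·3.3)·2.65 − 25·5.2 − 314.6 = 0 → D_y = 746.91465/6.9 = 108.249 ≈ 108.2 kN.
ΣF_y = 0: C_y + 108.249 − 34.57·3.3 − 25 = 0 → C_y = 30.83 kN.
ΣF_x = 0: no horizontal applied forces, so C_x = 0.

C_x = 0, C_y = 30.83 kN, D_y = 108.2 kN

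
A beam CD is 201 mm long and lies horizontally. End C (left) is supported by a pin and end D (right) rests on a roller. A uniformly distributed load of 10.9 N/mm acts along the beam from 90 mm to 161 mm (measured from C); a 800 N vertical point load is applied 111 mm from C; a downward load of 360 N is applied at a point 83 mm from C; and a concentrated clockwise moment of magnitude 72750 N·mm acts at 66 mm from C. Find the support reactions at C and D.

C_x = 0, C_y = 498.3 N, D_y = 1436 N

Resultant of the distributed load: 10.9 × 71 = 773.9 N at 125.5 mm from C.
Moments about C: D_y·201 − (10.9·71)·125.5 − 800·111 − 360·83 − 72750 = 0 → D_y = 288554.45/201 = 1435.59 ≈ 1436 N.
ΣF_y = 0: C_y + 1435.59 − 10.9·71 − 800 − 360 = 0 → C_y = 498.3 N.
ΣF_x = 0: no horizontal applied forces, so C_x = 0.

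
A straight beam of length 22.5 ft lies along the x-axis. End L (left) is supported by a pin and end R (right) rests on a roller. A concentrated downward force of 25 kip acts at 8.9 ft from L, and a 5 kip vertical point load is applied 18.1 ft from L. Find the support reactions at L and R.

L_x = 0, L_y = 16.09 kip, R_y = 13.91 kip

ΣM about L: R_y·22.5 − 25·8.9 − 5·18.1 = 0 → R_y = 313/22.5 = 13.9111 ≈ 13.91 kip.
ΣF_y = 0: L_y + 13.9111 − 25 − 5 = 0 → L_y = 16.09 kip.
ΣF_x = 0: no horizontal applied forces, so L_x = 0.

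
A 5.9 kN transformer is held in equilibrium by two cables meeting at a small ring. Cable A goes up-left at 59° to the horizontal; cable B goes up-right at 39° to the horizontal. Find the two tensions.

ΣF_x = 0: −T_A·cos59° + T_B·cos39° = 0 → T_B = 0.66273·T_A.
ΣF_y = 0: T_A·sin59° + T_B·sin39° = 5.9.
Substitute: T_A·(0.857167 + 0.66273·0.62932) = 5.9 → T_A = 4.63022 ≈ 4.630 kN.
Then T_B = 0.66273 × 4.63022 = 3.069 kN.

T_A = 4.630 kN, T_B = 3.069 kN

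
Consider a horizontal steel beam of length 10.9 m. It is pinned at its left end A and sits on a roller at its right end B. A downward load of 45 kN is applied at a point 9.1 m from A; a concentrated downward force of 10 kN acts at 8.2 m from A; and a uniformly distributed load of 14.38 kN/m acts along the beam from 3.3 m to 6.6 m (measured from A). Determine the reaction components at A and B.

Resultant of the distributed load: 14.38 × 3.3 = 47.454 kN at 4.95 m from A.
ΣM about A: B_y·10.9 − 45·9.1 − 10·8.2 − (14.38·3.3)·4.95 = 0 → B_y = 726.3973/10.9 = 66.642 ≈ 66.64 kN.
ΣF_y = 0: A_y + 66.642 − 45 − 10 − 14.38·3.3 = 0 → A_y = 35.81 kN.
ΣF_x = 0: no horizontal applied forces, so A_x = 0.

A_x = 0, A_y = 35.81 kN, B_y = 66.64 kN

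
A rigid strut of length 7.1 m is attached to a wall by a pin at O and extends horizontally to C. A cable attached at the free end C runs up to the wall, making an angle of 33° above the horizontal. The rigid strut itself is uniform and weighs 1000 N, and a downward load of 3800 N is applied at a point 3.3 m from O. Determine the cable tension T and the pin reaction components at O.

ΣM about O: T·sin33°·7.1 − 1000·3.55 − 3800·3.3 = 0 → T = 16090/(7.1·0.544639) = 4160.92 ≈ 4161 N.
ΣF_x = 0: O_x − T·cos33° = 0 → O_x = 4160.92 × 0.838671 = 3490 N.
ΣF_y = 0: O_y + T·sin33° − 1000 − 3800 = 0 → O_y = 4800 − 4160.92 × 0.544639 = 2534 N.

T = 4161 N, O_x = 3490 N, O_y = 2534 N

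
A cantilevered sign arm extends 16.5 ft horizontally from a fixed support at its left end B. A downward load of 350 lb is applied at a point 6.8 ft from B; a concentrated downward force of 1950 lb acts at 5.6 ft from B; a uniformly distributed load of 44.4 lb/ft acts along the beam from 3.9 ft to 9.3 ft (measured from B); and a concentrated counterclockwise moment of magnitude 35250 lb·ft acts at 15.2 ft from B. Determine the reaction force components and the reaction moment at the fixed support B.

Resultant of the distributed load: 44.4 × 5.4 = 239.76 lb at 6.6 ft from B.
ΣF_x = 0: B_x = 0.
ΣF_y = 0: B_y − 350 − 1950 − 44.4·5.4 = 0 → B_y = 2540 lb.
ΣM about B: M_B − 350·6.8 − 1950·5.6 − (44.4·5.4)·6.6 + 35250 = 0 → M_B = -20370 lb·ft.

B_x = 0, B_y = 2540 lb, M_B = -20370 lb·ft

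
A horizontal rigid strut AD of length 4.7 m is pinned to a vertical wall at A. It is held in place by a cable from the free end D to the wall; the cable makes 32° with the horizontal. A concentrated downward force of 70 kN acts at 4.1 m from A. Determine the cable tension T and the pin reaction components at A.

ΣM about A: T·sin32°·4.7 − 70·4.1 = 0 → T = 287/(4.7·0.529919) = 115.232 ≈ 115.2 kN.
ΣF_x = 0: A_x − T·cos32° = 0 → A_x = 115.232 × 0.848048 = 97.72 kN.
ΣF_y = 0: A_y + T·sin32° − 70 = 0 → A_y = 70 − 115.232 × 0.529919 = 8.936 kN.

T = 115.2 kN, A_x = 97.72 kN, A_y = 8.936 kN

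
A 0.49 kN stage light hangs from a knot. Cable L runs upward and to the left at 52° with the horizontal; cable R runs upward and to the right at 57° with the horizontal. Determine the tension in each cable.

ΣF_x = 0: −T_L·cos52° + T_R·cos57° = 0 → T_R = 1.1304·T_L.
ΣF_y = 0: T_L·sin52° + T_R·sin57° = 0.49.
Substitute: T_L·(0.788011 + 1.1304·0.838671) = 0.49 → T_L = 0.282251 ≈ 0.2823 kN.
Then T_R = 1.1304 × 0.282251 = 0.3191 kN.

T_L = 0.2823 kN, T_R = 0.3191 kN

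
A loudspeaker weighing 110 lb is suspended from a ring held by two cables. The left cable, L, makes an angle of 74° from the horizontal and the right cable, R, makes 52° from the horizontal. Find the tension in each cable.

T_L = 83.71 lb, T_R = 37.48 lb

ΣF_x = 0: −T_L·cos74° + T_R·cos52° = 0 → T_R = 0.447709·T_L.
ΣF_y = 0: T_L·sin74° + T_R·sin52° = 110.
Substitute: T_L·(0.961262 + 0.447709·0.788011) = 110 → T_L = 83.7099 ≈ 83.71 lb.
Then T_R = 0.447709 × 83.7099 = 37.48 lb.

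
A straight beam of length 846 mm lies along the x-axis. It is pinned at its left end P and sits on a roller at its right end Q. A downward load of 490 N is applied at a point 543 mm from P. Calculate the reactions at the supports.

Moments about P: Q_y·846 − 490·543 = 0 → Q_y = 266070/846 = 314.504 ≈ 314.5 N.
ΣF_y = 0: P_y + 314.504 − 490 = 0 → P_y = 175.5 N.
ΣF_x = 0: no horizontal applied forces, so P_x = 0.

P_x = 0, P_y = 175.5 N, Q_y = 314.5 N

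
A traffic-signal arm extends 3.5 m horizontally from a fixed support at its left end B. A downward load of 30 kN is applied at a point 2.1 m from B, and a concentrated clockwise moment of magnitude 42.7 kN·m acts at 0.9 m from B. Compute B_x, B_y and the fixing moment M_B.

ΣF_x = 0: B_x = 0.
ΣF_y = 0: B_y − 30 = 0 → B_y = 30.00 kN.
ΣM about B: M_B − 30·2.1 − 42.7 = 0 → M_B = 105.7 kN·m.

B_x = 0, B_y = 30.00 kN, M_B = 105.7 kN·m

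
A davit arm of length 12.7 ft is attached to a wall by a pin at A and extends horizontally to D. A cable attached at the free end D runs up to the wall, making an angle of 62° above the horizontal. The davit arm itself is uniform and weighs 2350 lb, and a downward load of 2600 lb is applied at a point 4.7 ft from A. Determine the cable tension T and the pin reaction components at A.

ΣM about A: T·sin62°·12.7 − 2350·6.35 − 2600·4.7 = 0 → T = 27142.5/(12.7·0.882948) = 2420.53 ≈ 2421 lb.
ΣF_x = 0: A_x − T·cos62° = 0 → A_x = 2420.53 × 0.469472 = 1136 lb.
ΣF_y = 0: A_y + T·sin62° − 2350 − 2600 = 0 → A_y = 4950 − 2420.53 × 0.882948 = 2813 lb.

T = 2421 lb, A_x = 1136 lb, A_y = 2813 lb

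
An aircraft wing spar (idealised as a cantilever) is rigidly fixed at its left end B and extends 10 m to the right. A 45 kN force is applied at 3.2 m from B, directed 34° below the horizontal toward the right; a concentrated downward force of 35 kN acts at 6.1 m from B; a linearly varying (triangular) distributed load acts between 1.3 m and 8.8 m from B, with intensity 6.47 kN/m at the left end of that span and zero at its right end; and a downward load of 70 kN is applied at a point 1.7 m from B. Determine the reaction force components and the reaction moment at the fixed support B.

B_x = -37.31 kN, B_y = 154.4 kN, M_B = 505.2 kN·m

Resultant of the triangular load: ½ × 6.47 × 7.5 = 24.2625 kN, acting at 3.8 m from B (one-third of the span from the peak).
ΣF_x = 0: B_x + 45·cos34° = 0 → B_x = -37.31 kN.
ΣF_y = 0: B_y − 45·sin34° − 35 − ½·6.47·7.5 − 70 = 0 → B_y = 154.4 kN.
ΣM about B: M_B − 45·sin34°·3.2 − 35·6.1 − (½·6.47·7.5)·3.8 − 70·1.7 = 0 → M_B = 505.2 kN·m.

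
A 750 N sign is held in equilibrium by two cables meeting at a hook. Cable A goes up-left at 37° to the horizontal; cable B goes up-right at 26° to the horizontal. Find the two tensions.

T_A = 756.6 N, T_B = 672.2 N

ΣF_x = 0: −T_A·cos37° + T_B·cos26° = 0 → T_B = 0.888563·T_A.
ΣF_y = 0: T_A·sin37° + T_B·sin26° = 750.
Substitute: T_A·(0.601815 + 0.888563·0.438371) = 750 → T_A = 756.555 ≈ 756.6 N.
Then T_B = 0.888563 × 756.555 = 672.2 N.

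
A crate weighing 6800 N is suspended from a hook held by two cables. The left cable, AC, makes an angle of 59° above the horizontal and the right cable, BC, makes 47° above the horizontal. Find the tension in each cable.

T_AC = 4824 N, T_BC = 3643 N

ΣF_x = 0: −T_AC·cos59° + T_BC·cos47° = 0 → T_BC = 0.75519·T_AC.
ΣF_y = 0: T_AC·sin59° + T_BC·sin47° = 6800.
Substitute: T_AC·(0.857167 + 0.75519·0.731354) = 6800 → T_AC = 4824.48 ≈ 4824 N.
Then T_BC = 0.75519 × 4824.48 = 3643 N.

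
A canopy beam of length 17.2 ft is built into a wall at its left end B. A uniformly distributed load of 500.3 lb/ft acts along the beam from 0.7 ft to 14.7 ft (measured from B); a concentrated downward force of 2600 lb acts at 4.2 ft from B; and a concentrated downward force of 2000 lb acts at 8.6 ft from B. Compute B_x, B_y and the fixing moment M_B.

B_x = 0, B_y = 11600 lb, M_B = 82050 lb·ft

Resultant of the distributed load: 500.3 × 14 = 7004.2 lb at 7.7 ft from B.
ΣF_x = 0: B_x = 0.
ΣF_y = 0: B_y − 500.3·14 − 2600 − 2000 = 0 → B_y = 11600 lb.
ΣM about B: M_B − (500.3·14)·7.7 − 2600·4.2 − 2000·8.6 = 0 → M_B = 82050 lb·ft.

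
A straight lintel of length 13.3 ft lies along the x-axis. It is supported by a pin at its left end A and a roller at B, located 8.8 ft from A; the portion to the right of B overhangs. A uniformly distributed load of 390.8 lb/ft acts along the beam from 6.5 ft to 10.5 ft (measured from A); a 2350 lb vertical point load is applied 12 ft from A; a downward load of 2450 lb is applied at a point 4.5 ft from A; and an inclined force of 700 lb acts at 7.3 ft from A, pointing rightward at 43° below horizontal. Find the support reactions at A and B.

A_x = -511.9 lb, A_y = 477.3 lb, B_y = 6363 lb

Resultant of the distributed load: 390.8 × 4 = 1563.2 lb at 8.5 ft from A.
ΣM about A: B_y·8.8 − (390.8·4)·8.5 − 2350·12 − 2450·4.5 − 700·sin43°·7.3 = 0 → B_y = 55997.2/8.8 = 6363.32 ≈ 6363 lb.
ΣF_y = 0: A_y + 6363.32 − 390.8·4 − 2350 − 2450 − 700·sin43° = 0 → A_y = 477.3 lb.
ΣF_x = 0: A_x + 700·cos43° = 0 → A_x = -511.9 lb.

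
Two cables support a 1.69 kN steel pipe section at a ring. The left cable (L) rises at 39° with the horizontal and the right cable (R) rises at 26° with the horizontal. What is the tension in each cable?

ΣF_x = 0: −T_L·cos39° + T_R·cos26° = 0 → T_R = 0.864654·T_L.
ΣF_y = 0: T_L·sin39° + T_R·sin26° = 1.69.
Substitute: T_L·(0.62932 + 0.864654·0.438371) = 1.69 → T_L = 1.67599 ≈ 1.676 kN.
Then T_R = 0.864654 × 1.67599 = 1.449 kN.

T_L = 1.676 kN, T_R = 1.449 kN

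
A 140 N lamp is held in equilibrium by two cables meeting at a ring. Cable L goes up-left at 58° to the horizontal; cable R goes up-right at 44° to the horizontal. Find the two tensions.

T_L = 103.0 N, T_R = 75.85 N

ΣF_x = 0: −T_L·cos58° + T_R·cos44° = 0 → T_R = 0.736674·T_L.
ΣF_y = 0: T_L·sin58° + T_R·sin44° = 140.
Substitute: T_L·(0.848048 + 0.736674·0.694658) = 140 → T_L = 102.957 ≈ 103.0 N.
Then T_R = 0.736674 × 102.957 = 75.85 N.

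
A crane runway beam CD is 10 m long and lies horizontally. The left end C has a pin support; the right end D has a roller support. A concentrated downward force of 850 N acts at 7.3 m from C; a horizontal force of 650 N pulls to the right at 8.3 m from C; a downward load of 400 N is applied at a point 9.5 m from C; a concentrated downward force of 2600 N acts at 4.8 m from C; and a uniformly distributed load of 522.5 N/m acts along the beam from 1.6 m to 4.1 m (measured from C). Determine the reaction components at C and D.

C_x = -650.0 N, C_y = 2535 N, D_y = 2621 N

Resultant of the distributed load: 522.5 × 2.5 = 1306.25 N at 2.85 m from C.
ΣM about C: D_y·10 − 850·7.3 − 400·9.5 − 2600·4.8 − (522.5·2.5)·2.85 = 0 → D_y = 26207.8125/10 = 2620.78 ≈ 2621 N.
ΣF_y = 0: C_y + 2620.78 − 850 − 400 − 2600 − 522.5·2.5 = 0 → C_y = 2535 N.
ΣF_x = 0: C_x + 650 = 0 → C_x = -650.0 N.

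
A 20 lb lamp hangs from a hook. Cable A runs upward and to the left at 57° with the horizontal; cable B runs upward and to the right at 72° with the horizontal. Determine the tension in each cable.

ΣF_x = 0: −T_A·cos57° + T_B·cos72° = 0 → T_B = 1.76249·T_A.
ΣF_y = 0: T_A·sin57° + T_B·sin72° = 20.
Substitute: T_A·(0.838671 + 1.76249·0.951057) = 20 → T_A = 7.9526 ≈ 7.953 lb.
Then T_B = 1.76249 × 7.9526 = 14.02 lb.

T_A = 7.953 lb, T_B = 14.02 lb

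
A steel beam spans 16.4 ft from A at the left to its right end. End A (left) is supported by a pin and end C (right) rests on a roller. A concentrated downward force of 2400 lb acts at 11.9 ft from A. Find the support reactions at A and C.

ΣM about A: C_y·16.4 − 2400·11.9 = 0 → C_y = 28560/16.4 = 1741.46 ≈ 1741 lb.
ΣF_y = 0: A_y + 1741.46 − 2400 = 0 → A_y = 658.5 lb.
ΣF_x = 0: no horizontal applied forces, so A_x = 0.

A_x = 0, A_y = 658.5 lb, C_y = 1741 lb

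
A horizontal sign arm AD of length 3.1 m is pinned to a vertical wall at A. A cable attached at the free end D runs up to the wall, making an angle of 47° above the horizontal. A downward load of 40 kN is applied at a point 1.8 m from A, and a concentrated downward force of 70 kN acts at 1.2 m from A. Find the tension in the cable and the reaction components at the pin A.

ΣM about A: T·sin47°·3.1 − 40·1.8 − 70·1.2 = 0 → T = 156/(3.1·0.731354) = 68.8074 ≈ 68.81 kN.
ΣF_x = 0: A_x − T·cos47° = 0 → A_x = 68.8074 × 0.681998 = 46.93 kN.
ΣF_y = 0: A_y + T·sin47° − 40 − 70 = 0 → A_y = 110 − 68.8074 × 0.731354 = 59.68 kN.

T = 68.81 kN, A_x = 46.93 kN, A_y = 59.68 kN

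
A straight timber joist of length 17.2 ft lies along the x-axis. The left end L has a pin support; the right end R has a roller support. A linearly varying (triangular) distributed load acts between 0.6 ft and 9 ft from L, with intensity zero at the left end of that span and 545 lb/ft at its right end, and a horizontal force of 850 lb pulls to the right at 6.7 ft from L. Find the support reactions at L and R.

L_x = -850.0 lb, L_y = 1464 lb, R_y = 825.1 lb

Resultant of the triangular load: ½ × 545 × 8.4 = 2289 lb, acting at 6.2 ft from L (one-third of the span from the peak).
Moments about L: R_y·17.2 − (½·545·8.4)·6.2 = 0 → R_y = 14191.8/17.2 = 825.105 ≈ 825.1 lb.
ΣF_y = 0: L_y + 825.105 − ½·545·8.4 = 0 → L_y = 1464 lb.
ΣF_x = 0: L_x + 850 = 0 → L_x = -850.0 lb.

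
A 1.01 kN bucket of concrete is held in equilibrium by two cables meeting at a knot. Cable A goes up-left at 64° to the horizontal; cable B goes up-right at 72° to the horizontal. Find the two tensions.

T_A = 0.4493 kN, T_B = 0.6374 kN

ΣF_x = 0: −T_A·cos64° + T_B·cos72° = 0 → T_B = 1.4186·T_A.
ΣF_y = 0: T_A·sin64° + T_B·sin72° = 1.01.
Substitute: T_A·(0.898794 + 1.4186·0.951057) = 1.01 → T_A = 0.449296 ≈ 0.4493 kN.
Then T_B = 1.4186 × 0.449296 = 0.6374 kN.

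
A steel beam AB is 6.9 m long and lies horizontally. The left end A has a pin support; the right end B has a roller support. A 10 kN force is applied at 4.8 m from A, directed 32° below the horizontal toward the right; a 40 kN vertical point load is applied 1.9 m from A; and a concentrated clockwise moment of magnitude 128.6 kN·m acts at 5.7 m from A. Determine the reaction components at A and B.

Taking moments about A: B_y·6.9 − 10·sin32°·4.8 − 40·1.9 − 128.6 = 0 → B_y = 230.036/6.9 = 33.3386 ≈ 33.34 kN.
ΣF_y = 0: A_y + 33.3386 − 10·sin32° − 40 = 0 → A_y = 11.96 kN.
ΣF_x = 0: A_x + 10·cos32° = 0 → A_x = -8.480 kN.

A_x = -8.480 kN, A_y = 11.96 kN, B_y = 33.34 kN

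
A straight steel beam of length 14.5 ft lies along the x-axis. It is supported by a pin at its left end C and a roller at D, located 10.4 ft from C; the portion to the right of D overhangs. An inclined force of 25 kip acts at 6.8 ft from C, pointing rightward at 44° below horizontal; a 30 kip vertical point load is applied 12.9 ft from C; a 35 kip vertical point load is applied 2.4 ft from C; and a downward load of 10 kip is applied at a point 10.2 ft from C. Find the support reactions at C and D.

Taking moments about C: D_y·10.4 − 25·sin44°·6.8 − 30·12.9 − 35·2.4 − 10·10.2 = 0 → D_y = 691.092/10.4 = 66.4512 ≈ 66.45 kip.
ΣF_y = 0: C_y + 66.4512 − 25·sin44° − 30 − 35 − 10 = 0 → C_y = 25.92 kip.
ΣF_x = 0: C_x + 25·cos44° = 0 → C_x = -17.98 kip.

C_x = -17.98 kip, C_y = 25.92 kip, D_y = 66.45 kip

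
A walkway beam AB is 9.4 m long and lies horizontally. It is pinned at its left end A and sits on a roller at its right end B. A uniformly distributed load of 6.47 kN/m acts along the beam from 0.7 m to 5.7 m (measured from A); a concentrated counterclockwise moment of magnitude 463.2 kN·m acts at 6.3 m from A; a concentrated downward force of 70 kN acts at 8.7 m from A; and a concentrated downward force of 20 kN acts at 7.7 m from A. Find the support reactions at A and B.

Resultant of the distributed load: 6.47 × 5 = 32.35 kN at 3.2 m from A.
ΣM about A: B_y·9.4 − (6.47·5)·3.2 + 463.2 − 70·8.7 − 20·7.7 = 0 → B_y = 403.32/9.4 = 42.9064 ≈ 42.91 kN.
ΣF_y = 0: A_y + 42.9064 − 6.47·5 − 70 − 20 = 0 → A_y = 79.44 kN.
ΣF_x = 0: no horizontal applied forces, so A_x = 0.

A_x = 0, A_y = 79.44 kN, B_y = 42.91 kN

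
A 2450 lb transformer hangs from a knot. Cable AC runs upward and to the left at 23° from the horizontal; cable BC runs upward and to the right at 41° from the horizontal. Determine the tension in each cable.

ΣF_x = 0: −T_AC·cos23° + T_BC·cos41° = 0 → T_BC = 1.21968·T_AC.
ΣF_y = 0: T_AC·sin23° + T_BC·sin41° = 2450.
Substitute: T_AC·(0.390731 + 1.21968·0.656059) = 2450 → T_AC = 2057.25 ≈ 2057 lb.
Then T_BC = 1.21968 × 2057.25 = 2509 lb.

T_AC = 2057 lb, T_BC = 2509 lb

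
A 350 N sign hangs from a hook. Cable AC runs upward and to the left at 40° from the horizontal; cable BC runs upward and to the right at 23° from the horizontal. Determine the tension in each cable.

T_AC = 361.6 N, T_BC = 300.9 N

ΣF_x = 0: −T_AC·cos40° + T_BC·cos23° = 0 → T_BC = 0.8322·T_AC.
ΣF_y = 0: T_AC·sin40° + T_BC·sin23° = 350.
Substitute: T_AC·(0.642788 + 0.8322·0.390731) = 350 → T_AC = 361.587 ≈ 361.6 N.
Then T_BC = 0.8322 × 361.587 = 300.9 N.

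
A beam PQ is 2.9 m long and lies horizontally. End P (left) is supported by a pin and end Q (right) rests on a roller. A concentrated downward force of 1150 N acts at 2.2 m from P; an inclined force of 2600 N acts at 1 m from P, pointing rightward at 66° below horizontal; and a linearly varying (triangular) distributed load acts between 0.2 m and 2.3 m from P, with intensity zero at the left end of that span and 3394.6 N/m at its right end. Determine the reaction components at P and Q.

Resultant of the triangular load: ½ × 3394.6 × 2.1 = 3564.33 N, acting at 1.6 m from P (one-third of the span from the peak).
Taking moments about P: Q_y·2.9 − 1150·2.2 − 2600·sin66°·1 − (½·3394.6·2.1)·1.6 = 0 → Q_y = 10608.1/2.9 = 3657.97 ≈ 3658 N.
ΣF_y = 0: P_y + 3657.97 − 1150 − 2600·sin66° − ½·3394.6·2.1 = 0 → P_y = 3432 N.
ΣF_x = 0: P_x + 2600·cos66° = 0 → P_x = -1058 N.

P_x = -1058 N, P_y = 3432 N, Q_y = 3658 N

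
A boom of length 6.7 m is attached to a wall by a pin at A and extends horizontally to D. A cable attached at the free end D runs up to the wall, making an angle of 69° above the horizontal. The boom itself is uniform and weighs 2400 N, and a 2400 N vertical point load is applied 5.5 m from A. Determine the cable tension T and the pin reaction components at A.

ΣM about A: T·sin69°·6.7 − 2400·3.35 − 2400·5.5 = 0 → T = 21240/(6.7·0.93358) = 3395.69 ≈ 3396 N.
ΣF_x = 0: A_x − T·cos69° = 0 → A_x = 3395.69 × 0.358368 = 1217 N.
ΣF_y = 0: A_y + T·sin69° − 2400 − 2400 = 0 → A_y = 4800 − 3395.69 × 0.93358 = 1630 N.

T = 3396 N, A_x = 1217 N, A_y = 1630 N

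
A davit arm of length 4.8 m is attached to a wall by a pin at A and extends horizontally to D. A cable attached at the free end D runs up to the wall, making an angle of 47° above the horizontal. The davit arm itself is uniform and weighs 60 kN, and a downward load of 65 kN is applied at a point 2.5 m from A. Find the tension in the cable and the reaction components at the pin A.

ΣM about A: T·sin47°·4.8 − 60·2.4 − 65·2.5 = 0 → T = 306.5/(4.8·0.731354) = 87.3095 ≈ 87.31 kN.
ΣF_x = 0: A_x − T·cos47° = 0 → A_x = 87.3095 × 0.681998 = 59.54 kN.
ΣF_y = 0: A_y + T·sin47° − 60 − 65 = 0 → A_y = 125 − 87.3095 × 0.731354 = 61.15 kN.

T = 87.31 kN, A_x = 59.54 kN, A_y = 61.15 kN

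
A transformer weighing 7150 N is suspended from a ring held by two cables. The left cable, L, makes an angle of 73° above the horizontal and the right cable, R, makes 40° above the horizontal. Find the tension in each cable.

ΣF_x = 0: −T_L·cos73° + T_R·cos40° = 0 → T_R = 0.381664·T_L.
ΣF_y = 0: T_L·sin73° + T_R·sin40° = 7150.
Substitute: T_L·(0.956305 + 0.381664·0.642788) = 7150 → T_L = 5950.23 ≈ 5950 N.
Then T_R = 0.381664 × 5950.23 = 2271 N.

T_L = 5950 N, T_R = 2271 N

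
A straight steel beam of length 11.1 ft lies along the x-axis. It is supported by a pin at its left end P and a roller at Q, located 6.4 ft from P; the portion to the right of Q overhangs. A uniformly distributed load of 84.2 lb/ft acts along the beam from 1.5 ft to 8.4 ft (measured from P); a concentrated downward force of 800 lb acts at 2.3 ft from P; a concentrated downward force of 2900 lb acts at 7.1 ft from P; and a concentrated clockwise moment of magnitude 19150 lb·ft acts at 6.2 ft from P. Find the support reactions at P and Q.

P_x = 0, P_y = -2665 lb, Q_y = 6946 lb

Resultant of the distributed load: 84.2 × 6.9 = 580.98 lb at 4.95 ft from P.
Taking moments about P: Q_y·6.4 − (84.2·6.9)·4.95 − 800·2.3 − 2900·7.1 − 19150 = 0 → Q_y = 44455.851/6.4 = 6946.23 ≈ 6946 lb.
ΣF_y = 0: P_y + 6946.23 − 84.2·6.9 − 800 − 2900 = 0 → P_y = -2665 lb.
ΣF_x = 0: no horizontal applied forces, so P_x = 0.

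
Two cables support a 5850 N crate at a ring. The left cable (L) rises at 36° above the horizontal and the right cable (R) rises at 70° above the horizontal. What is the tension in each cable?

T_L = 2081 N, T_R = 4923 N

ΣF_x = 0: −T_L·cos36° + T_R·cos70° = 0 → T_R = 2.36541·T_L.
ΣF_y = 0: T_L·sin36° + T_R·sin70° = 5850.
Substitute: T_L·(0.587785 + 2.36541·0.939693) = 5850 → T_L = 2081.45 ≈ 2081 N.
Then T_R = 2.36541 × 2081.45 = 4923 N.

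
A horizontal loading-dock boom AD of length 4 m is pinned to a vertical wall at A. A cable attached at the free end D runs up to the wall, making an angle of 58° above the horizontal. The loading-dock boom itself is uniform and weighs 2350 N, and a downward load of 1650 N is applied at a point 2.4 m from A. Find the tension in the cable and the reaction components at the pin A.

T = 2553 N, A_x = 1353 N, A_y = 1835 N

ΣM about A: T·sin58°·4 − 2350·2 − 1650·2.4 = 0 → T = 8660/(4·0.848048) = 2552.92 ≈ 2553 N.
ΣF_x = 0: A_x − T·cos58° = 0 → A_x = 2552.92 × 0.529919 = 1353 N.
ΣF_y = 0: A_y + T·sin58° − 2350 − 1650 = 0 → A_y = 4000 − 2552.92 × 0.848048 = 1835 N.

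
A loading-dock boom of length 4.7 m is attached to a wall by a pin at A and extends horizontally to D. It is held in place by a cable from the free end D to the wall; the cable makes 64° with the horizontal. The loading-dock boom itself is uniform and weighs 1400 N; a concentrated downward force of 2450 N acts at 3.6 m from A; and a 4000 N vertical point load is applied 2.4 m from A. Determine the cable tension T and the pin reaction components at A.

ΣM about A: T·sin64°·4.7 − 1400·2.35 − 2450·3.6 − 4000·2.4 = 0 → T = 21710/(4.7·0.898794) = 5139.27 ≈ 5139 N.
ΣF_x = 0: A_x − T·cos64° = 0 → A_x = 5139.27 × 0.438371 = 2253 N.
ΣF_y = 0: A_y + T·sin64° − 1400 − 2450 − 4000 = 0 → A_y = 7850 − 5139.27 × 0.898794 = 3231 N.

T = 5139 N, A_x = 2253 N, A_y = 3231 N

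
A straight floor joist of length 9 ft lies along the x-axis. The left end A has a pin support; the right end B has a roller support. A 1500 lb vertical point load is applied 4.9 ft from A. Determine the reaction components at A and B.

Moments about A: B_y·9 − 1500·4.9 = 0 → B_y = 7350/9 = 816.667 ≈ 816.7 lb.
ΣF_y = 0: A_y + 816.667 − 1500 = 0 → A_y = 683.3 lb.
ΣF_x = 0: no horizontal applied forces, so A_x = 0.

A_x = 0, A_y = 683.3 lb, B_y = 816.7 lb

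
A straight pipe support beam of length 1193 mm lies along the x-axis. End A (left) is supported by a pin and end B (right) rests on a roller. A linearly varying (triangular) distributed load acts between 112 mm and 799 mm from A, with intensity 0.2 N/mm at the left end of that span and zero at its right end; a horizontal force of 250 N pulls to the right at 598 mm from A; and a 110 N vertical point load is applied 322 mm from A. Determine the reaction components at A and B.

Resultant of the triangular load: ½ × 0.2 × 687 = 68.7 N, acting at 341 mm from A (one-third of the span from the peak).
Taking moments about A: B_y·1193 − (½·0.2·687)·341 − 110·322 = 0 → B_y = 58846.7/1193 = 49.3267 ≈ 49.33 N.
ΣF_y = 0: A_y + 49.3267 − ½·0.2·687 − 110 = 0 → A_y = 129.4 N.
ΣF_x = 0: A_x + 250 = 0 → A_x = -250.0 N.

A_x = -250.0 N, A_y = 129.4 N, B_y = 49.33 N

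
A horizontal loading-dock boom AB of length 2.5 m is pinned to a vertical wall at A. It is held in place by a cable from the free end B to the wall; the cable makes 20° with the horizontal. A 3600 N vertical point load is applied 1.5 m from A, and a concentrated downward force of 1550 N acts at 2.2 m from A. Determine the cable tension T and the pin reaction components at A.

ΣM about A: T·sin20°·2.5 − 3600·1.5 − 1550·2.2 = 0 → T = 8810/(2.5·0.34202) = 10303.5 ≈ 10300 N.
ΣF_x = 0: A_x − T·cos20° = 0 → A_x = 10303.5 × 0.939693 = 9682 N.
ΣF_y = 0: A_y + T·sin20° − 3600 − 1550 = 0 → A_y = 5150 − 10303.5 × 0.34202 = 1626 N.

T = 10300 N, A_x = 9682 N, A_y = 1626 N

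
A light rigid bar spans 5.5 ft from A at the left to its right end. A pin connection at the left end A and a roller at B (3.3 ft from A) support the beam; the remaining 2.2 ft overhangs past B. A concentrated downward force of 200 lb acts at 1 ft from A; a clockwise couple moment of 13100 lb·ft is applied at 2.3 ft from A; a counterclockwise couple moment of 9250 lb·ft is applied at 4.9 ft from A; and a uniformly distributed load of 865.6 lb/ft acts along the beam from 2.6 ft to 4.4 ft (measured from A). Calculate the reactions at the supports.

Resultant of the distributed load: 865.6 × 1.8 = 1558.08 lb at 3.5 ft from A.
Moments about A: B_y·3.3 − 200·1 − 13100 + 9250 − (865.6·1.8)·3.5 = 0 → B_y = 9503.28/3.3 = 2879.78 ≈ 2880 lb.
ΣF_y = 0: A_y + 2879.78 − 200 − 865.6·1.8 = 0 → A_y = -1122 lb.
ΣF_x = 0: no horizontal applied forces, so A_x = 0.

A_x = 0, A_y = -1122 lb, B_y = 2880 lb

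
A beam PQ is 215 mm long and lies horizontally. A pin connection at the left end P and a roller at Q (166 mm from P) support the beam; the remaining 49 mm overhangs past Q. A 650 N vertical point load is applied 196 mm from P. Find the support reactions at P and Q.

Taking moments about P: Q_y·166 − 650·196 = 0 → Q_y = 127400/166 = 767.47 ≈ 767.5 N.
ΣF_y = 0: P_y + 767.47 − 650 = 0 → P_y = -117.5 N.
ΣF_x = 0: no horizontal applied forces, so P_x = 0.

P_x = 0, P_y = -117.5 N, Q_y = 767.5 N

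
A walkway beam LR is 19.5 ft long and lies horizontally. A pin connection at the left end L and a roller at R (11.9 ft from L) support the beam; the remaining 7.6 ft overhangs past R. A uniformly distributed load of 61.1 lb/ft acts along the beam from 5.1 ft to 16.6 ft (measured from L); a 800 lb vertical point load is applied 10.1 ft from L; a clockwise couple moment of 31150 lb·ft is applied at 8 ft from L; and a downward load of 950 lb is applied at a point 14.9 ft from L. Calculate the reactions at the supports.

Resultant of the distributed load: 61.1 × 11.5 = 702.65 lb at 10.85 ft from L.
Moments about L: R_y·11.9 − (61.1·11.5)·10.85 − 800·10.1 − 31150 − 950·14.9 = 0 → R_y = 61008.7525/11.9 = 5126.79 ≈ 5127 lb.
ΣF_y = 0: L_y + 5126.79 − 61.1·11.5 − 800 − 950 = 0 → L_y = -2674 lb.
ΣF_x = 0: no horizontal applied forces, so L_x = 0.

L_x = 0, L_y = -2674 lb, R_y = 5127 lb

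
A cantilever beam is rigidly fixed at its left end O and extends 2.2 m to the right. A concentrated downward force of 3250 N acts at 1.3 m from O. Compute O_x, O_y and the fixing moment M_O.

ΣF_x = 0: O_x = 0.
ΣF_y = 0: O_y − 3250 = 0 → O_y = 3250 N.
ΣM about O: M_O − 3250·1.3 = 0 → M_O = 4225 N·m.

O_x = 0, O_y = 3250 N, M_O = 4225 N·m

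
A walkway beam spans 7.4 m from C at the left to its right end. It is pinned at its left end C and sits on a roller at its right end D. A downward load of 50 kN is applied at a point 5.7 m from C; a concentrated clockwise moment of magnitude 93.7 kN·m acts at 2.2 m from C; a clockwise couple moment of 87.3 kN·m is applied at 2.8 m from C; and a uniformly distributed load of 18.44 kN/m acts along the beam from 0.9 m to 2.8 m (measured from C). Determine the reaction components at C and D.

C_x = 0, C_y = 13.30 kN, D_y = 71.73 kN

Resultant of the distributed load: 18.44 × 1.9 = 35.036 kN at 1.85 m from C.
Moments about C: D_y·7.4 − 50·5.7 − 93.7 − 87.3 − (18.44·1.9)·1.85 = 0 → D_y = 530.8166/7.4 = 71.732 ≈ 71.73 kN.
ΣF_y = 0: C_y + 71.732 − 50 − 18.44·1.9 = 0 → C_y = 13.30 kN.
ΣF_x = 0: no horizontal applied forces, so C_x = 0.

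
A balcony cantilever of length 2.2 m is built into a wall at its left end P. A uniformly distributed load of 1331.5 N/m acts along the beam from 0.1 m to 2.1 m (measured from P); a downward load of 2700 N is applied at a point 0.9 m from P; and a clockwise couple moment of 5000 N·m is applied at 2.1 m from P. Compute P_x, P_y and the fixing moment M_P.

Resultant of the distributed load: 1331.5 × 2 = 2663 N at 1.1 m from P.
ΣF_x = 0: P_x = 0.
ΣF_y = 0: P_y − 1331.5·2 − 2700 = 0 → P_y = 5363 N.
ΣM about P: M_P − (1331.5·2)·1.1 − 2700·0.9 − 5000 = 0 → M_P = 10360 N·m.

P_x = 0, P_y = 5363 N, M_P = 10360 N·m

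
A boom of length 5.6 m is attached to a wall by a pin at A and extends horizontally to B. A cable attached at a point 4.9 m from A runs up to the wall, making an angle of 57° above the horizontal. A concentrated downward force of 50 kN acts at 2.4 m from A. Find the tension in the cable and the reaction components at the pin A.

ΣM about A: T·sin57°·4.9 − 50·2.4 = 0 → T = 120/(4.9·0.838671) = 29.2007 ≈ 29.20 kN.
ΣF_x = 0: A_x − T·cos57° = 0 → A_x = 29.2007 × 0.544639 = 15.90 kN.
ΣF_y = 0: A_y + T·sin57° − 50 = 0 → A_y = 50 − 29.2007 × 0.838671 = 25.51 kN.

T = 29.20 kN, A_x = 15.90 kN, A_y = 25.51 kN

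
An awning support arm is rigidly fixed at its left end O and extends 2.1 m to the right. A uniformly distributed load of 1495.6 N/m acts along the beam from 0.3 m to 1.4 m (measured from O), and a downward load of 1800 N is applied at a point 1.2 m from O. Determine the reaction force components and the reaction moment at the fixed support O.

Resultant of the distributed load: 1495.6 × 1.1 = 1645.16 N at 0.85 m from O.
ΣF_x = 0: O_x = 0.
ΣF_y = 0: O_y − 1495.6·1.1 − 1800 = 0 → O_y = 3445 N.
ΣM about O: M_O − (1495.6·1.1)·0.85 − 1800·1.2 = 0 → M_O = 3558 N·m.

O_x = 0, O_y = 3445 N, M_O = 3558 N·m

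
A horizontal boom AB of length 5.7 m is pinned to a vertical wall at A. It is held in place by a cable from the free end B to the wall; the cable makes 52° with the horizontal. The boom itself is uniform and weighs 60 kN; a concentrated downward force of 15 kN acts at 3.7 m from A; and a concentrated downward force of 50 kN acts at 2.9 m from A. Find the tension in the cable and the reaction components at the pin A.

ΣM about A: T·sin52°·5.7 − 60·2.85 − 15·3.7 − 50·2.9 = 0 → T = 371.5/(5.7·0.788011) = 82.7088 ≈ 82.71 kN.
ΣF_x = 0: A_x − T·cos52° = 0 → A_x = 82.7088 × 0.615661 = 50.92 kN.
ΣF_y = 0: A_y + T·sin52° − 60 − 15 − 50 = 0 → A_y = 125 − 82.7088 × 0.788011 = 59.82 kN.

T = 82.71 kN, A_x = 50.92 kN, A_y = 59.82 kN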